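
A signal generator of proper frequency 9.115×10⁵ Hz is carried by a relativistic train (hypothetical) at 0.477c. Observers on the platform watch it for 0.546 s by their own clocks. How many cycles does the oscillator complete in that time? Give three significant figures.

N = 4.37×10⁵

γ = 1/√(1 − 0.477²) = 1/√0.7725 = 1.138
During 0.546 s of lab time, the oscillator's proper time advances by τ = Δt/γ = 0.546/1.138 = 0.4799 s = 4.799×10⁻¹ s.
N = f × τ = 9.115×10⁵ × 4.799×10⁻¹ = 4.374×10⁵.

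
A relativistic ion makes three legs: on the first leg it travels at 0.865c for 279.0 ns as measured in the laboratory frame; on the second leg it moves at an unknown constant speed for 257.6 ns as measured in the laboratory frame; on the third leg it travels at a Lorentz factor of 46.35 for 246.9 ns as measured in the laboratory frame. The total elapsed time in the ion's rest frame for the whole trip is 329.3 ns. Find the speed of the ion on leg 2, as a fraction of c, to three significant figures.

β = 0.700

Leg 1: γ = 1/√(1 − 0.865²) = 1/√0.2518 = 1.993; τ_1 = 279.0/1.993 = 140.0 ns.
Leg 2: speed unknown; τ_2 = 257.6/γ_2.
Leg 3: γ = 46.35; τ_3 = 246.9/46.35 = 5.327 ns.
Total proper time: 140.0 + τ_2 + 5.327 = 329.3, so τ_2 = 329.3 − 145.3 = 184.0 ns.
γ_2 = 257.6/184.0 = 1.400; β = √(1 − 1/γ²) = √0.4899.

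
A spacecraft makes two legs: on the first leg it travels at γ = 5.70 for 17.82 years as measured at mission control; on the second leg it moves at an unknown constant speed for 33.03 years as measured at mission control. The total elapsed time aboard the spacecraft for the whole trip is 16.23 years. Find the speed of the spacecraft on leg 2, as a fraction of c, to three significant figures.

Leg 1: γ = 5.70; τ_1 = 17.82/5.700 = 3.126 years.
Leg 2: speed unknown; τ_2 = 33.03/γ_2.
Total proper time: 3.126 + τ_2 = 16.23, so τ_2 = 16.23 − 3.126 = 13.10 years.
γ_2 = 33.03/13.10 = 2.521; β = √(1 − 1/γ²) = √0.8426.

β = 0.918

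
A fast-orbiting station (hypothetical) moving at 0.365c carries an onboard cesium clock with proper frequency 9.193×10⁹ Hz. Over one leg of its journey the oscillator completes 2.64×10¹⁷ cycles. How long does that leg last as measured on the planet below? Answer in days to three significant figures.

γ = 1/√(1 − 0.365²) = 1/√0.8668 = 1.074
Proper time for N cycles: τ = N/f = 2.64×10¹⁷/(9.193×10⁹) = 2.872×10⁷ s = 332.4 days.
Lab-frame duration Δt = γτ = 1.074 × 332.4 = 357.0 days.

Δt = 357 days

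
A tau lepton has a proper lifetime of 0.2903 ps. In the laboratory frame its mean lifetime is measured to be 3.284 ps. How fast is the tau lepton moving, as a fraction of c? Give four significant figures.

γ = Δt/τ₀ = 3.284/0.2903 = 11.31
β = √(1 − 1/γ²) = √(1 − 0.007814) = √0.9922

v = 0.9961c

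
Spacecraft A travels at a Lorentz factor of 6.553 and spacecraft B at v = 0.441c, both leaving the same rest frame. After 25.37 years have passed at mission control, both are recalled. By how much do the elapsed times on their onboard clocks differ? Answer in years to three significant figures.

|τ_A − τ_B| = 18.9 years

A: γ = 6.553; τ_A = 25.37/6.553 = 3.872 years.
B: γ = 1/√(1 − 0.441²) = 1/√0.8055 = 1.114; τ_B = 25.37/1.114 = 22.77 years.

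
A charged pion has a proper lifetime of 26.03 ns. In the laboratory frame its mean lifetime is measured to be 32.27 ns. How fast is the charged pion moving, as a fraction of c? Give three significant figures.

γ = Δt/τ₀ = 32.27/26.03 = 1.240
β = √(1 − 1/γ²) = √(1 − 0.6507) = √0.3493

v = 0.591c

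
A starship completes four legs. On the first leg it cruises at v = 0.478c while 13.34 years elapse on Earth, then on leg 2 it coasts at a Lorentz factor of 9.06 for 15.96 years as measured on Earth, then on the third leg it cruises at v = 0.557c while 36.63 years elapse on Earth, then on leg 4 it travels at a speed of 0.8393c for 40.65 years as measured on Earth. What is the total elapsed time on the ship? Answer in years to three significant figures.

Leg 1: γ = 1/√(1 − 0.478²) = 1/√0.7715 = 1.138; τ_1 = 13.34/1.138 = 11.72 years.
Leg 2: γ = 9.06; τ_2 = 15.96/9.060 = 1.762 years.
Leg 3: γ = 1/√(1 − 0.557²) = 1/√0.6898 = 1.204; τ_3 = 36.63/1.204 = 30.42 years.
Leg 4: γ = 1/√(1 − 0.8393²) = 1/√0.2956 = 1.839; τ_4 = 40.65/1.839 = 22.10 years.
Total: 11.72 + 1.762 + 30.42 + 22.10 years.

τ = 66.0 years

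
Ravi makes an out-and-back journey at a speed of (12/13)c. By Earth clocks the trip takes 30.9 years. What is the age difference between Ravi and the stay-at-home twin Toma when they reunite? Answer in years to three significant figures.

γ = 1/√(1 − (12/13)²) = 13/5 = 2.600
Ravi's elapsed proper time: τ = 30.9/2.600 = 11.88 years.
Age gap = Δt − τ = 30.9 − 11.88 years.

Δt − τ = 19.0 years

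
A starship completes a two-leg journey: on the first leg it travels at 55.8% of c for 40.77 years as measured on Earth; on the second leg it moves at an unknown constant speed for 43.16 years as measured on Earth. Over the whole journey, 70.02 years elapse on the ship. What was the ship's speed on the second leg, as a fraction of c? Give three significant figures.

β = 0.545

Leg 1: β = 0.558; γ = 1/√(1 − 0.558²) = 1/√0.6886 = 1.205; τ_1 = 40.77/1.205 = 33.83 years.
Leg 2: speed unknown; τ_2 = 43.16/γ_2.
Total proper time: 33.83 + τ_2 = 70.02, so τ_2 = 70.02 − 33.83 = 36.19 years.
γ_2 = 43.16/36.19 = 1.193; β = √(1 − 1/γ²) = √0.2970.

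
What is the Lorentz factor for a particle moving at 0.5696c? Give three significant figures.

γ = 1/√(1 − 0.5696²) = 1/√0.6756 = 1.217

γ = 1.22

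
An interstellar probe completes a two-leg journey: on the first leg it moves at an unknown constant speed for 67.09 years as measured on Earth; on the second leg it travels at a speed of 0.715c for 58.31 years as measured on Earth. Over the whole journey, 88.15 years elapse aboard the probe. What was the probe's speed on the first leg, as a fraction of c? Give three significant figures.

β = 0.708

Leg 1: speed unknown; τ_1 = 67.09/γ_1.
Leg 2: γ = 1/√(1 − 0.715²) = 1/√0.4888 = 1.430; τ_2 = 58.31/1.430 = 40.77 years.
Total proper time: τ_1 + 40.77 = 88.15, so τ_1 = 88.15 − 40.77 = 47.38 years.
γ_1 = 67.09/47.38 = 1.416; β = √(1 − 1/γ²) = √0.5012.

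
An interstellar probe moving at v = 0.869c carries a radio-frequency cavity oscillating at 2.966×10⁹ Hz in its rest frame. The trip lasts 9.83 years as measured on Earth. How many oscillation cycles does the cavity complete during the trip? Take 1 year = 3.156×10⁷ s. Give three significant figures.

N = 4.55×10¹⁷

γ = 1/√(1 − 0.869²) = 1/√0.2448 = 2.021
The oscillator's own cycle count is N = f × τ where τ is the proper time aboard the probe. τ = Δt/γ = 9.83/2.021 = 4.864 years = 1.535×10⁸ s.
N = 2.966×10⁹ × 1.535×10⁸ = 4.553×10¹⁷.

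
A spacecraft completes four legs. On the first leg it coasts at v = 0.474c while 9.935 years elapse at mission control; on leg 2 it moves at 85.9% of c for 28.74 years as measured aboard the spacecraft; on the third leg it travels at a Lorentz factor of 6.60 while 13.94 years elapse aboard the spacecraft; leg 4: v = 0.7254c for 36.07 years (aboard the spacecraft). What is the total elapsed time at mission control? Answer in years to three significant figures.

Δt = 210 years

Leg 1: 9.935 years is already measured at mission control.
Leg 2: β = 0.859; γ = 1/√(1 − 0.859²) = 1/√0.2621 = 1.953; Δt_2 = 1.953 × 28.74 = 56.14 years.
Leg 3: γ = 6.60; Δt_3 = 6.600 × 13.94 = 92.00 years.
Leg 4: γ = 1/√(1 − 0.7254²) = 1/√0.4738 = 1.453; Δt_4 = 1.453 × 36.07 = 52.40 years.
Total: 9.935 + 56.14 + 92.00 + 52.40 years.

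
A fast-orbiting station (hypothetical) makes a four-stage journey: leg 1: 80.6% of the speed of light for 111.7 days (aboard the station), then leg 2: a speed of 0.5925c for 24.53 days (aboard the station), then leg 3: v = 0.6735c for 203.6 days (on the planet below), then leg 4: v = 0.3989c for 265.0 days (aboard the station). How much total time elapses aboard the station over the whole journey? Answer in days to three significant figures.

Leg 1: 111.7 days is already measured aboard the station.
Leg 2: 24.53 days is already measured aboard the station.
Leg 3: γ = 1/√(1 − 0.6735²) = 1/√0.5464 = 1.353; τ_3 = 203.6/1.353 = 150.5 days.
Leg 4: 265.0 days is already measured aboard the station.
Total: 111.7 + 24.53 + 150.5 + 265.0 days.

τ = 552 days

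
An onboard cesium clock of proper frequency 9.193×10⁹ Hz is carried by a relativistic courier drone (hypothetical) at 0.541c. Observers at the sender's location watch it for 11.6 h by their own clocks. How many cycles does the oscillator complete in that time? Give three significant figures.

γ = 1/√(1 − 0.541²) = 1/√0.7073 = 1.189
During 11.6 h of lab time, the oscillator's proper time advances by τ = Δt/γ = 11.6/1.189 = 9.756 h = 3.512×10⁴ s.
N = f × τ = 9.193×10⁹ × 3.512×10⁴ = 3.229×10¹⁴.

N = 3.23×10¹⁴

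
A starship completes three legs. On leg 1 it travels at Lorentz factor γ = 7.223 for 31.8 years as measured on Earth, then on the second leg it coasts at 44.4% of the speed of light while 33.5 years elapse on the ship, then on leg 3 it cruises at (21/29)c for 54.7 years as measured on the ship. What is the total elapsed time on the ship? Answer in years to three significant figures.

Leg 1: γ = 7.223; τ_1 = 31.8/7.223 = 4.403 years.
Leg 2: 33.5 years is already measured on the ship.
Leg 3: 54.7 years is already measured on the ship.
Total: 4.403 + 33.50 + 54.70 years.

τ = 92.6 years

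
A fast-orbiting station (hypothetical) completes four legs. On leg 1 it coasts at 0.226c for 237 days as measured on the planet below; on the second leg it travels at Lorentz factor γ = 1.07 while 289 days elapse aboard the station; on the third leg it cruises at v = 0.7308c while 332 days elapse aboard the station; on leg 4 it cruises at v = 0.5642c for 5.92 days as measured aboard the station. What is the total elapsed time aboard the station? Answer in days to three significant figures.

τ = 858 days

Leg 1: γ = 1/√(1 − 0.226²) = 1/√0.9489 = 1.027; τ_1 = 237/1.027 = 230.9 days.
Leg 2: 289 days is already measured aboard the station.
Leg 3: 332 days is already measured aboard the station.
Leg 4: 5.92 days is already measured aboard the station.
Total: 230.9 + 289.0 + 332.0 + 5.920 days.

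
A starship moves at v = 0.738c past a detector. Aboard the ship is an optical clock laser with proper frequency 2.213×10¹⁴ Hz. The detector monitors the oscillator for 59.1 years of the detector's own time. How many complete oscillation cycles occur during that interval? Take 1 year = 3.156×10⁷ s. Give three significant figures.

γ = 1/√(1 − 0.738²) = 1/√0.4554 = 1.482
During 59.1 years of lab time, the oscillator's proper time advances by τ = Δt/γ = 59.1/1.482 = 39.88 years = 1.259×10⁹ s.
N = f × τ = 2.213×10¹⁴ × 1.259×10⁹ = 2.785×10²³.

N = 2.79×10²³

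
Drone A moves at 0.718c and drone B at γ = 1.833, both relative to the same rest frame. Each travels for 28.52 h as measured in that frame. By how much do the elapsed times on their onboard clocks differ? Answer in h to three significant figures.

|τ_A − τ_B| = 4.29 h

A: γ = 1/√(1 − 0.718²) = 1/√0.4845 = 1.437; τ_A = 28.52/1.437 = 19.85 h.
B: γ = 1.833; τ_B = 28.52/1.833 = 15.56 h.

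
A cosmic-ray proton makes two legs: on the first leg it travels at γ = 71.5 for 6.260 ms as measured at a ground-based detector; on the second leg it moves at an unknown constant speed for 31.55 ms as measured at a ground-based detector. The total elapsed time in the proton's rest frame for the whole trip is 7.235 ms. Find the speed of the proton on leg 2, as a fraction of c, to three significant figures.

β = 0.974

Leg 1: γ = 71.5; τ_1 = 6.260/71.50 = 0.08755 ms.
Leg 2: speed unknown; τ_2 = 31.55/γ_2.
Total proper time: 0.08755 + τ_2 = 7.235, so τ_2 = 7.235 − 0.08755 = 7.147 ms.
γ_2 = 31.55/7.147 = 4.414; β = √(1 − 1/γ²) = √0.9487.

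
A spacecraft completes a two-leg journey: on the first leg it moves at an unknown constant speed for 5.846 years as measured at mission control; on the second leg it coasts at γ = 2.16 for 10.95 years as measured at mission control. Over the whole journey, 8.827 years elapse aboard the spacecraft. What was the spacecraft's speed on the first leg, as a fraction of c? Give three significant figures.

β = 0.766

Leg 1: speed unknown; τ_1 = 5.846/γ_1.
Leg 2: γ = 2.16; τ_2 = 10.95/2.160 = 5.069 years.
Total proper time: τ_1 + 5.069 = 8.827, so τ_1 = 8.827 − 5.069 = 3.758 years.
γ_1 = 5.846/3.758 = 1.556; β = √(1 − 1/γ²) = √0.5869.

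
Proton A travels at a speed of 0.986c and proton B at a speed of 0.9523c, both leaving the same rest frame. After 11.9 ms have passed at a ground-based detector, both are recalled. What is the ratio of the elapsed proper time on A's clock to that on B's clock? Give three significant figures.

A: γ = 1/√(1 − 0.986²) = 1/√0.02780 = 5.997. B: γ = 1/√(1 − 0.9523²) = 1/√0.09312 = 3.277.
τ_A/τ_B = γ_B/γ_A = 3.277/5.997 = 0.5464, so τ_A/τ_B = 0.5464.

τ_A/τ_B = 0.546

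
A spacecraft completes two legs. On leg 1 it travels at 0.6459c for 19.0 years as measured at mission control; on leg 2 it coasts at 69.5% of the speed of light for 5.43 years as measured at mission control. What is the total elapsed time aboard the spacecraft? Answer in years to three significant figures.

τ = 18.4 years

Leg 1: γ = 1/√(1 − 0.6459²) = 1/√0.5828 = 1.310; τ_1 = 19.0/1.310 = 14.51 years.
Leg 2: β = 0.695; γ = 1/√(1 − 0.695²) = 1/√0.5170 = 1.391; τ_2 = 5.43/1.391 = 3.904 years.
Total: 14.51 + 3.904 years.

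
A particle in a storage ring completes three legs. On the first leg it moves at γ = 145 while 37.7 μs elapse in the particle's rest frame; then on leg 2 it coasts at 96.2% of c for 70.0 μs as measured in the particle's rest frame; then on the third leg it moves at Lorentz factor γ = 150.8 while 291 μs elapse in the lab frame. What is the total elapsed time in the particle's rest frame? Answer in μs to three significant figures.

Leg 1: 37.7 μs is already measured in the particle's rest frame.
Leg 2: 70.0 μs is already measured in the particle's rest frame.
Leg 3: γ = 150.8; τ_3 = 291/150.8 = 1.930 μs.
Total: 37.70 + 70.00 + 1.930 μs.

τ = 110 μs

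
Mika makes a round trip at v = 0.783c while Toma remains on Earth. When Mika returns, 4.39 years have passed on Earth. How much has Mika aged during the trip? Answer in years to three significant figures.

γ = 1/√(1 − 0.783²) = 1/√0.3869 = 1.608
Mika's clock measures proper time along the trip: τ = Δt/γ = 4.39/1.608 years.

τ = 2.73 years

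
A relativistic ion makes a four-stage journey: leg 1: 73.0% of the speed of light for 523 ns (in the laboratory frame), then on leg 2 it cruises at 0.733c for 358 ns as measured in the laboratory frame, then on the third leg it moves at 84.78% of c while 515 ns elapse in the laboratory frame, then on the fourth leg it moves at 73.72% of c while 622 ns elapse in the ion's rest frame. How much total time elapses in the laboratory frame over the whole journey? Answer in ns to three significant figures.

Δt = 2320 ns

Leg 1: 523 ns is already measured in the laboratory frame.
Leg 2: 358 ns is already measured in the laboratory frame.
Leg 3: 515 ns is already measured in the laboratory frame.
Leg 4: β = 0.7372; γ = 1/√(1 − 0.7372²) = 1/√0.4565 = 1.480; Δt_4 = 1.480 × 622 = 920.6 ns.
Total: 523.0 + 358.0 + 515.0 + 920.6 ns.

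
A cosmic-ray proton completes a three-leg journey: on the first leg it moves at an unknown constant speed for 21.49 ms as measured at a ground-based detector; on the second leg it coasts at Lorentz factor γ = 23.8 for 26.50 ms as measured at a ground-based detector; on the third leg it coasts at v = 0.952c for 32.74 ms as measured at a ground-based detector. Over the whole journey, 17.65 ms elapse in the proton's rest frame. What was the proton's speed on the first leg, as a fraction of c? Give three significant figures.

Leg 1: speed unknown; τ_1 = 21.49/γ_1.
Leg 2: γ = 23.8; τ_2 = 26.50/23.80 = 1.113 ms.
Leg 3: γ = 1/√(1 − 0.952²) = 1/√0.09370 = 3.267; τ_3 = 32.74/3.267 = 10.02 ms.
Total proper time: τ_1 + 1.113 + 10.02 = 17.65, so τ_1 = 17.65 − 11.14 = 6.515 ms.
γ_1 = 21.49/6.515 = 3.299; β = √(1 − 1/γ²) = √0.9081.

β = 0.953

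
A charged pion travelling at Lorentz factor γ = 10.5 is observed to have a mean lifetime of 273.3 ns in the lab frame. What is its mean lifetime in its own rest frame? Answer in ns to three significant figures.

τ₀ = 26.0 ns

γ = 10.5
The lab-frame lifetime is the dilated interval; the proper lifetime is τ₀ = Δt/γ = 273.3/10.50 ns.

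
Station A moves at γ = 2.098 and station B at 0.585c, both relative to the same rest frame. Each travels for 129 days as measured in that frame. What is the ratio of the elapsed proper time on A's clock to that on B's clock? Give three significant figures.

τ_A/τ_B = 0.588

A: γ = 2.098. B: γ = 1/√(1 − 0.585²) = 1/√0.6578 = 1.233.
τ_A/τ_B = γ_B/γ_A = 1.233/2.098 = 0.5877, so τ_A/τ_B = 0.5877.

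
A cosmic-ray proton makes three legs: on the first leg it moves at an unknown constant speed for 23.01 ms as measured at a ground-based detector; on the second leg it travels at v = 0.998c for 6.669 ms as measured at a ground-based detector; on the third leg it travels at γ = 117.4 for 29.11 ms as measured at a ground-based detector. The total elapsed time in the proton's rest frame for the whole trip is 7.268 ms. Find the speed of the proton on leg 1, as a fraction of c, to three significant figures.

β = 0.958

Leg 1: speed unknown; τ_1 = 23.01/γ_1.
Leg 2: γ = 1/√(1 − 0.998²) = 1/√0.003996 = 15.82; τ_2 = 6.669/15.82 = 0.4216 ms.
Leg 3: γ = 117.4; τ_3 = 29.11/117.4 = 0.2480 ms.
Total proper time: τ_1 + 0.4216 + 0.2480 = 7.268, so τ_1 = 7.268 − 0.6695 = 6.598 ms.
γ_1 = 23.01/6.598 = 3.487; β = √(1 − 1/γ²) = √0.9178.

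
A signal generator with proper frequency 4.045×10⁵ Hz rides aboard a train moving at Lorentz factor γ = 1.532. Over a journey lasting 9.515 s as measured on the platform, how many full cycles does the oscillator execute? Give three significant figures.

N = 2.51×10⁶

γ = 1.532
The oscillator's own cycle count is N = f × τ where τ is the proper time on the train. τ = Δt/γ = 9.515/1.532 = 6.211 s = 6.211×10⁰ s.
N = 4.045×10⁵ × 6.211×10⁰ = 2.512×10⁶.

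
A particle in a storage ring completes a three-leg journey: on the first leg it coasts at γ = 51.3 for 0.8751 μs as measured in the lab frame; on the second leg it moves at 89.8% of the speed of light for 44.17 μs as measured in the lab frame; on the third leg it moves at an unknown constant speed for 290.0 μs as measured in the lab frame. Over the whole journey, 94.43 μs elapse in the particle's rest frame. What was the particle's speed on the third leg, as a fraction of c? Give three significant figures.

Leg 1: γ = 51.3; τ_1 = 0.8751/51.30 = 0.01706 μs.
Leg 2: β = 0.898; γ = 1/√(1 − 0.898²) = 1/√0.1936 = 2.273; τ_2 = 44.17/2.273 = 19.43 μs.
Leg 3: speed unknown; τ_3 = 290.0/γ_3.
Total proper time: 0.01706 + 19.43 + τ_3 = 94.43, so τ_3 = 94.43 − 19.45 = 74.98 μs.
γ_3 = 290.0/74.98 = 3.868; β = √(1 − 1/γ²) = √0.9332.

β = 0.966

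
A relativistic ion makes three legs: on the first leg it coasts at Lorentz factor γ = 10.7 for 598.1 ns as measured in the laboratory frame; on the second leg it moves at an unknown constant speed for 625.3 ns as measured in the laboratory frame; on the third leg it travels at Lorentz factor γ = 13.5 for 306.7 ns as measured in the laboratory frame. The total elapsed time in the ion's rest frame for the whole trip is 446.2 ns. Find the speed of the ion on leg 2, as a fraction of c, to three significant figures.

Leg 1: γ = 10.7; τ_1 = 598.1/10.70 = 55.90 ns.
Leg 2: speed unknown; τ_2 = 625.3/γ_2.
Leg 3: γ = 13.5; τ_3 = 306.7/13.50 = 22.72 ns.
Total proper time: 55.90 + τ_2 + 22.72 = 446.2, so τ_2 = 446.2 − 78.62 = 367.6 ns.
γ_2 = 625.3/367.6 = 1.701; β = √(1 − 1/γ²) = √0.6544.

β = 0.809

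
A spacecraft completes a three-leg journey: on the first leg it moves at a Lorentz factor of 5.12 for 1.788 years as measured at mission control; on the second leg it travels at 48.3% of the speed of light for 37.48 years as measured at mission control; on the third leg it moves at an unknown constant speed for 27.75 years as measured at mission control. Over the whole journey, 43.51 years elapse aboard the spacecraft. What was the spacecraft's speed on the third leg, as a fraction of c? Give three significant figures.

Leg 1: γ = 5.12; τ_1 = 1.788/5.120 = 0.3492 years.
Leg 2: β = 0.483; γ = 1/√(1 − 0.483²) = 1/√0.7667 = 1.142; τ_2 = 37.48/1.142 = 32.82 years.
Leg 3: speed unknown; τ_3 = 27.75/γ_3.
Total proper time: 0.3492 + 32.82 + τ_3 = 43.51, so τ_3 = 43.51 − 33.17 = 10.34 years.
γ_3 = 27.75/10.34 = 2.683; β = √(1 − 1/γ²) = √0.8611.

β = 0.928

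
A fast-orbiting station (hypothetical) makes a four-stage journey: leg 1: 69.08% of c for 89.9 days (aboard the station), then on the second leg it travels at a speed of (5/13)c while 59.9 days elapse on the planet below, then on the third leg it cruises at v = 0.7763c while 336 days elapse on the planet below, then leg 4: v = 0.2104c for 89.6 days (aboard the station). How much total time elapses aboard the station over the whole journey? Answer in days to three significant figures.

τ = 447 days

Leg 1: 89.9 days is already measured aboard the station.
Leg 2: γ = 1/√(1 − (5/13)²) = 13/12 ≈ 1.083; τ_2 = 59.9/1.083 = 55.29 days.
Leg 3: γ = 1/√(1 − 0.7763²) = 1/√0.3974 = 1.586; τ_3 = 336/1.586 = 211.8 days.
Leg 4: 89.6 days is already measured aboard the station.
Total: 89.90 + 55.29 + 211.8 + 89.60 days.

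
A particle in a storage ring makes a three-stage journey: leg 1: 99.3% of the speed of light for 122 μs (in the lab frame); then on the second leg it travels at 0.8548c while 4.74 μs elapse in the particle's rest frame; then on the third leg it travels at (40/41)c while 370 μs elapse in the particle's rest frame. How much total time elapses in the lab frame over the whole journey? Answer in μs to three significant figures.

Δt = 1820 μs

Leg 1: 122 μs is already measured in the lab frame.
Leg 2: γ = 1/√(1 − 0.8548²) = 1/√0.2693 = 1.927; Δt_2 = 1.927 × 4.74 = 9.134 μs.
Leg 3: γ = 1/√(1 − (40/41)²) = 41/9 ≈ 4.556; Δt_3 = 4.556 × 370 = 1686 μs.
Total: 122.0 + 9.134 + 1686 μs.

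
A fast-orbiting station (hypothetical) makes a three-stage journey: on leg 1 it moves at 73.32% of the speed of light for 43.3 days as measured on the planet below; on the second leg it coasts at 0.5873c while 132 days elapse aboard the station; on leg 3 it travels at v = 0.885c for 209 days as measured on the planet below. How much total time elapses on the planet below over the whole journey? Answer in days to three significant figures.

Δt = 415 days

Leg 1: 43.3 days is already measured on the planet below.
Leg 2: γ = 1/√(1 − 0.5873²) = 1/√0.6551 = 1.236; Δt_2 = 1.236 × 132 = 163.1 days.
Leg 3: 209 days is already measured on the planet below.
Total: 43.30 + 163.1 + 209.0 days.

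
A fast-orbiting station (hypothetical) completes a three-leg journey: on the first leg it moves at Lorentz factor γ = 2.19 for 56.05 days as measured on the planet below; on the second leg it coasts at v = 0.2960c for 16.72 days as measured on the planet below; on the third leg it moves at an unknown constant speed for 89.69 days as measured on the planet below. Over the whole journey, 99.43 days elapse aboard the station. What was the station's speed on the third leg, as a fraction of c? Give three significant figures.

β = 0.764

Leg 1: γ = 2.19; τ_1 = 56.05/2.190 = 25.59 days.
Leg 2: γ = 1/√(1 − 0.2960²) = 1/√0.9124 = 1.047; τ_2 = 16.72/1.047 = 15.97 days.
Leg 3: speed unknown; τ_3 = 89.69/γ_3.
Total proper time: 25.59 + 15.97 + τ_3 = 99.43, so τ_3 = 99.43 − 41.56 = 57.87 days.
γ_3 = 89.69/57.87 = 1.550; β = √(1 − 1/γ²) = √0.5838.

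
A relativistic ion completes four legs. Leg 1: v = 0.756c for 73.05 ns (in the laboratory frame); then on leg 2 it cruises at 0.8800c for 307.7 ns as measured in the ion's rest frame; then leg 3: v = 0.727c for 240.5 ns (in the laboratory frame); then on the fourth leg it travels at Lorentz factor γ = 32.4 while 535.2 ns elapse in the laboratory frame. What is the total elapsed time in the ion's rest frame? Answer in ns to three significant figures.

τ = 537 ns

Leg 1: γ = 1/√(1 − 0.756²) = 1/√0.4285 = 1.528; τ_1 = 73.05/1.528 = 47.82 ns.
Leg 2: 307.7 ns is already measured in the ion's rest frame.
Leg 3: γ = 1/√(1 − 0.727²) = 1/√0.4715 = 1.456; τ_3 = 240.5/1.456 = 165.1 ns.
Leg 4: γ = 32.4; τ_4 = 535.2/32.40 = 16.52 ns.
Total: 47.82 + 307.7 + 165.1 + 16.52 ns.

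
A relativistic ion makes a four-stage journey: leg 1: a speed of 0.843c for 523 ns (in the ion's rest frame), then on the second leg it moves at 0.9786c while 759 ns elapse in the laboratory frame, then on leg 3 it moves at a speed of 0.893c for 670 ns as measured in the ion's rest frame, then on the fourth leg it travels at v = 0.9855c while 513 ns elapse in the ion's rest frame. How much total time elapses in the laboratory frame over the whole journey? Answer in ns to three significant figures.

Δt = 6240 ns

Leg 1: γ = 1/√(1 − 0.843²) = 1/√0.2894 = 1.859; Δt_1 = 1.859 × 523 = 972.3 ns.
Leg 2: 759 ns is already measured in the laboratory frame.
Leg 3: γ = 1/√(1 − 0.893²) = 1/√0.2026 = 2.222; Δt_3 = 2.222 × 670 = 1489 ns.
Leg 4: γ = 1/√(1 − 0.9855²) = 1/√0.02879 = 5.894; Δt_4 = 5.894 × 513 = 3023 ns.
Total: 972.3 + 759.0 + 1489 + 3023 ns.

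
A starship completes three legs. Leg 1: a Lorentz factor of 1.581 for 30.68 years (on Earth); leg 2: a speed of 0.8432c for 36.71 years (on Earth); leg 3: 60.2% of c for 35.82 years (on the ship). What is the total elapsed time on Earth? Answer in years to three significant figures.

Δt = 112 years

Leg 1: 30.68 years is already measured on Earth.
Leg 2: 36.71 years is already measured on Earth.
Leg 3: β = 0.602; γ = 1/√(1 − 0.602²) = 1/√0.6376 = 1.252; Δt_3 = 1.252 × 35.82 = 44.86 years.
Total: 30.68 + 36.71 + 44.86 years.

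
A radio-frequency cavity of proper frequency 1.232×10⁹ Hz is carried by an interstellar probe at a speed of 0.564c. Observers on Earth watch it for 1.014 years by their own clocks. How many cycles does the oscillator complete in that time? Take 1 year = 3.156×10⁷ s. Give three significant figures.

γ = 1/√(1 − 0.564²) = 1/√0.6819 = 1.211
During 1.014 years of lab time, the oscillator's proper time advances by τ = Δt/γ = 1.014/1.211 = 0.8373 years = 2.643×10⁷ s.
N = f × τ = 1.232×10⁹ × 2.643×10⁷ = 3.256×10¹⁶.

N = 3.26×10¹⁶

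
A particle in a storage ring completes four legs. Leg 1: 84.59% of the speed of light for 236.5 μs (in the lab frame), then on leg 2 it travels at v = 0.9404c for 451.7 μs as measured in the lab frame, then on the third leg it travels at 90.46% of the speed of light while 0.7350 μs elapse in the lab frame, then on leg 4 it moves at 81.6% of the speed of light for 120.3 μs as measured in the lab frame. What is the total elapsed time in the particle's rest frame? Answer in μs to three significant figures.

Leg 1: β = 0.8459; γ = 1/√(1 − 0.8459²) = 1/√0.2845 = 1.875; τ_1 = 236.5/1.875 = 126.1 μs.
Leg 2: γ = 1/√(1 − 0.9404²) = 1/√0.1156 = 2.941; τ_2 = 451.7/2.941 = 153.6 μs.
Leg 3: β = 0.9046; γ = 1/√(1 − 0.9046²) = 1/√0.1817 = 2.346; τ_3 = 0.7350/2.346 = 0.3133 μs.
Leg 4: β = 0.816; γ = 1/√(1 − 0.816²) = 1/√0.3341 = 1.730; τ_4 = 120.3/1.730 = 69.54 μs.
Total: 126.1 + 153.6 + 0.3133 + 69.54 μs.

τ = 350 μs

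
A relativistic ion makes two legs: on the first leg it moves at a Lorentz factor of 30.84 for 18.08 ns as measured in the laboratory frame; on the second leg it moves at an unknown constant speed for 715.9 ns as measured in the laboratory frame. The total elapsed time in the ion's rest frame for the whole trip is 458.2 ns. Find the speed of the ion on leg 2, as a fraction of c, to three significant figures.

β = 0.769

Leg 1: γ = 30.84; τ_1 = 18.08/30.84 = 0.5863 ns.
Leg 2: speed unknown; τ_2 = 715.9/γ_2.
Total proper time: 0.5863 + τ_2 = 458.2, so τ_2 = 458.2 − 0.5863 = 457.6 ns.
γ_2 = 715.9/457.6 = 1.564; β = √(1 − 1/γ²) = √0.5914.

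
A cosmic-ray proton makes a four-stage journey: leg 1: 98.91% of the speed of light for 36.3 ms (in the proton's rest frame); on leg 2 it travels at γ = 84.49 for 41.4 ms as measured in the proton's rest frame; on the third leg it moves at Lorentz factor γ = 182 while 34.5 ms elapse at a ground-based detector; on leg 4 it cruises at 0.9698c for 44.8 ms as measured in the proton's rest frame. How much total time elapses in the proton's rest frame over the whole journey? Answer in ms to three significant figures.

τ = 123 ms

Leg 1: 36.3 ms is already measured in the proton's rest frame.
Leg 2: 41.4 ms is already measured in the proton's rest frame.
Leg 3: γ = 182; τ_3 = 34.5/182.0 = 0.1896 ms.
Leg 4: 44.8 ms is already measured in the proton's rest frame.
Total: 36.30 + 41.40 + 0.1896 + 44.80 ms.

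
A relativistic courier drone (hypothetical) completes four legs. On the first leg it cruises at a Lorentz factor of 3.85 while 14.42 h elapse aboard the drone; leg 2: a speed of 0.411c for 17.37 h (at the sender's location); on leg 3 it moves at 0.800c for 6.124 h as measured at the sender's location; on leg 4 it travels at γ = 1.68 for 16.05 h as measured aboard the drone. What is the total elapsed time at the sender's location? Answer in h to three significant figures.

Leg 1: γ = 3.85; Δt_1 = 3.850 × 14.42 = 55.52 h.
Leg 2: 17.37 h is already measured at the sender's location.
Leg 3: 6.124 h is already measured at the sender's location.
Leg 4: γ = 1.68; Δt_4 = 1.680 × 16.05 = 26.96 h.
Total: 55.52 + 17.37 + 6.124 + 26.96 h.

Δt = 106 h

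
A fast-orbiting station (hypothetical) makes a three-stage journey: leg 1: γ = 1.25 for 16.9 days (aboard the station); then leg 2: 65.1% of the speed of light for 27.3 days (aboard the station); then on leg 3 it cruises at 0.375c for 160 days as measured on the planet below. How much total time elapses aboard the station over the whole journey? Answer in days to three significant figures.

Leg 1: 16.9 days is already measured aboard the station.
Leg 2: 27.3 days is already measured aboard the station.
Leg 3: γ = 1/√(1 − 0.375²) = 1/√0.8594 = 1.079; τ_3 = 160/1.079 = 148.3 days.
Total: 16.90 + 27.30 + 148.3 days.

τ = 193 days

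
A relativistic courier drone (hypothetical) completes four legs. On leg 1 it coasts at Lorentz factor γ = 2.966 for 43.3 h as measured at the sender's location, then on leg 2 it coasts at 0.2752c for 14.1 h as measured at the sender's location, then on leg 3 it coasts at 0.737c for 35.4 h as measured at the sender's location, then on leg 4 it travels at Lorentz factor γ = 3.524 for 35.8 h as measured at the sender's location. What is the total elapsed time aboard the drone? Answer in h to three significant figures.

Leg 1: γ = 2.966; τ_1 = 43.3/2.966 = 14.60 h.
Leg 2: γ = 1/√(1 − 0.2752²) = 1/√0.9243 = 1.040; τ_2 = 14.1/1.040 = 13.56 h.
Leg 3: γ = 1/√(1 − 0.737²) = 1/√0.4568 = 1.480; τ_3 = 35.4/1.480 = 23.93 h.
Leg 4: γ = 3.524; τ_4 = 35.8/3.524 = 10.16 h.
Total: 14.60 + 13.56 + 23.93 + 10.16 h.

τ = 62.2 h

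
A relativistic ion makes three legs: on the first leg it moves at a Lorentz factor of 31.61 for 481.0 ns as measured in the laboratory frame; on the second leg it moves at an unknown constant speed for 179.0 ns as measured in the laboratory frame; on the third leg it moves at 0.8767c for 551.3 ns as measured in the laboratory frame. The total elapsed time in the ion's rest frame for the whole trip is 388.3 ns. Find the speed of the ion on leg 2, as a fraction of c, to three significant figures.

Leg 1: γ = 31.61; τ_1 = 481.0/31.61 = 15.22 ns.
Leg 2: speed unknown; τ_2 = 179.0/γ_2.
Leg 3: γ = 1/√(1 − 0.8767²) = 1/√0.2314 = 2.079; τ_3 = 551.3/2.079 = 265.2 ns.
Total proper time: 15.22 + τ_2 + 265.2 = 388.3, so τ_2 = 388.3 − 280.4 = 107.9 ns.
γ_2 = 179.0/107.9 = 1.659; β = √(1 − 1/γ²) = √0.6367.

β = 0.798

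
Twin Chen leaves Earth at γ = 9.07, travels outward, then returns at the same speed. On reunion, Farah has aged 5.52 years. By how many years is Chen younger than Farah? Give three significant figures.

Δt − τ = 4.91 years

γ = 9.07
Chen's elapsed proper time: τ = 5.52/9.070 = 0.6086 years.
Age gap = Δt − τ = 5.52 − 0.6086 years.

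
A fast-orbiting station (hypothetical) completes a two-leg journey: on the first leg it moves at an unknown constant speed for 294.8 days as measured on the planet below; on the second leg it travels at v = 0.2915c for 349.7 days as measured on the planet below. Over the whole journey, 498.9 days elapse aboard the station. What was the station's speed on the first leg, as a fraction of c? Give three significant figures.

β = 0.830

Leg 1: speed unknown; τ_1 = 294.8/γ_1.
Leg 2: γ = 1/√(1 − 0.2915²) = 1/√0.9150 = 1.045; τ_2 = 349.7/1.045 = 334.5 days.
Total proper time: τ_1 + 334.5 = 498.9, so τ_1 = 498.9 − 334.5 = 164.4 days.
γ_1 = 294.8/164.4 = 1.793; β = √(1 − 1/γ²) = √0.6891.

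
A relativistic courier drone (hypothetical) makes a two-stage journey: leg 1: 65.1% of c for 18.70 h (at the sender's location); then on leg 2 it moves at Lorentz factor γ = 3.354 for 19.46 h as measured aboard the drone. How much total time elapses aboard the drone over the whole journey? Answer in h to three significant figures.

Leg 1: β = 0.651; γ = 1/√(1 − 0.651²) = 1/√0.5762 = 1.317; τ_1 = 18.70/1.317 = 14.19 h.
Leg 2: 19.46 h is already measured aboard the drone.
Total: 14.19 + 19.46 h.

τ = 33.7 h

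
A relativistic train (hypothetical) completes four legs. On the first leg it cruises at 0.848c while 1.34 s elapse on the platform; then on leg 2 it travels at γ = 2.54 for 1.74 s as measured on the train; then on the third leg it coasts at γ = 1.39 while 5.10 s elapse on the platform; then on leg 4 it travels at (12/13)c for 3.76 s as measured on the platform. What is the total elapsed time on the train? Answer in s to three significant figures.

τ = 7.57 s

Leg 1: γ = 1/√(1 − 0.848²) = 1/√0.2809 = 1.887; τ_1 = 1.34/1.887 = 0.7102 s.
Leg 2: 1.74 s is already measured on the train.
Leg 3: γ = 1.39; τ_3 = 5.10/1.390 = 3.669 s.
Leg 4: γ = 1/√(1 − (12/13)²) = 13/5 = 2.600; τ_4 = 3.76/2.600 = 1.446 s.
Total: 0.7102 + 1.740 + 3.669 + 1.446 s.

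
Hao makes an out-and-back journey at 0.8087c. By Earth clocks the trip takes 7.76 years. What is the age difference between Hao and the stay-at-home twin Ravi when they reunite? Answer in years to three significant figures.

γ = 1/√(1 − 0.8087²) = 1/√0.3460 = 1.700
Hao's elapsed proper time: τ = 7.76/1.700 = 4.565 years.
Age gap = Δt − τ = 7.76 − 4.565 years.

Δt − τ = 3.20 years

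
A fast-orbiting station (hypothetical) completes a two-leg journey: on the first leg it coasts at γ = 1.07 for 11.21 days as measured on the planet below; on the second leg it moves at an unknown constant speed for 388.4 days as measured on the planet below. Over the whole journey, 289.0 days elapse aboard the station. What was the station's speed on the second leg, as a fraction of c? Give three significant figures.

Leg 1: γ = 1.07; τ_1 = 11.21/1.070 = 10.48 days.
Leg 2: speed unknown; τ_2 = 388.4/γ_2.
Total proper time: 10.48 + τ_2 = 289.0, so τ_2 = 289.0 − 10.48 = 278.5 days.
γ_2 = 388.4/278.5 = 1.394; β = √(1 − 1/γ²) = √0.4858.

β = 0.697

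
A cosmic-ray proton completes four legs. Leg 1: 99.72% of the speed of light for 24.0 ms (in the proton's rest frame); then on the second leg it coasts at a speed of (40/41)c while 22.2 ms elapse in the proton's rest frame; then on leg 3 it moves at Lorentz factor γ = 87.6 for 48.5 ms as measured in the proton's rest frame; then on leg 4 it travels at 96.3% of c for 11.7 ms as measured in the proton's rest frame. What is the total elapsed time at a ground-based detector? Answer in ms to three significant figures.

Leg 1: β = 0.9972; γ = 1/√(1 − 0.9972²) = 1/√0.005592 = 13.37; Δt_1 = 13.37 × 24.0 = 320.9 ms.
Leg 2: γ = 1/√(1 − (40/41)²) = 41/9 ≈ 4.556; Δt_2 = 4.556 × 22.2 = 101.1 ms.
Leg 3: γ = 87.6; Δt_3 = 87.60 × 48.5 = 4249 ms.
Leg 4: β = 0.963; γ = 1/√(1 − 0.963²) = 1/√0.07263 = 3.711; Δt_4 = 3.711 × 11.7 = 43.41 ms.
Total: 320.9 + 101.1 + 4249 + 43.41 ms.

Δt = 4710 ms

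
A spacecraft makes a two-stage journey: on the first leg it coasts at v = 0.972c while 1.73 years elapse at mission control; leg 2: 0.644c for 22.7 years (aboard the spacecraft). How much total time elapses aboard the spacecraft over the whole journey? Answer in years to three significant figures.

τ = 23.1 years

Leg 1: γ = 1/√(1 − 0.972²) = 1/√0.05522 = 4.256; τ_1 = 1.73/4.256 = 0.4065 years.
Leg 2: 22.7 years is already measured aboard the spacecraft.
Total: 0.4065 + 22.70 years.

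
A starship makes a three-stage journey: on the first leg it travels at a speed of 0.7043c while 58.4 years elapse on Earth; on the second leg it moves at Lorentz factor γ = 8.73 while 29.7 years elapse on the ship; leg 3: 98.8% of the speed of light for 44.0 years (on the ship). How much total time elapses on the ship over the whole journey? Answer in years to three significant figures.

τ = 115 years

Leg 1: γ = 1/√(1 − 0.7043²) = 1/√0.5040 = 1.409; τ_1 = 58.4/1.409 = 41.46 years.
Leg 2: 29.7 years is already measured on the ship.
Leg 3: 44.0 years is already measured on the ship.
Total: 41.46 + 29.70 + 44.00 years.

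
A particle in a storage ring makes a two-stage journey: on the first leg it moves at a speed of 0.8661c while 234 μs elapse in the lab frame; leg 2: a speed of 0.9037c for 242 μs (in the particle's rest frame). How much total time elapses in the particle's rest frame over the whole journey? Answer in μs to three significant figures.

τ = 359 μs

Leg 1: γ = 1/√(1 − 0.8661²) = 1/√0.2499 = 2.001; τ_1 = 234/2.001 = 117.0 μs.
Leg 2: 242 μs is already measured in the particle's rest frame.
Total: 117.0 + 242.0 μs.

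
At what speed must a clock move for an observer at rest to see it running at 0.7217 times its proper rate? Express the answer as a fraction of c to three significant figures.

Rate ratio = 1/γ, so γ = 1/0.7217 = 1.386.
β = √(1 − 1/γ²) = √(1 − 0.7217²) = √0.4791

β = 0.692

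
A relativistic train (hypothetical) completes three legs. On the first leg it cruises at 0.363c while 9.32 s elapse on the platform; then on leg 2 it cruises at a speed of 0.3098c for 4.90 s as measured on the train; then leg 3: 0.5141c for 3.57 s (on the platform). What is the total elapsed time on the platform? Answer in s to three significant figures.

Δt = 18.0 s

Leg 1: 9.32 s is already measured on the platform.
Leg 2: γ = 1/√(1 − 0.3098²) = 1/√0.9040 = 1.052; Δt_2 = 1.052 × 4.90 = 5.154 s.
Leg 3: 3.57 s is already measured on the platform.
Total: 9.320 + 5.154 + 3.570 s.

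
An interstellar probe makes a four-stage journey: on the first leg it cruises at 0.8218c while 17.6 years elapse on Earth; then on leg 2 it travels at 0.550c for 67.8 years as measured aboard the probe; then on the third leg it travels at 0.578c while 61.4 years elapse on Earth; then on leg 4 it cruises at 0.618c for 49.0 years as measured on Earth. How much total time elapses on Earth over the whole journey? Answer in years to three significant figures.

Δt = 209 years

Leg 1: 17.6 years is already measured on Earth.
Leg 2: γ = 1/√(1 − 0.550²) = 1/√0.6975 = 1.197; Δt_2 = 1.197 × 67.8 = 81.18 years.
Leg 3: 61.4 years is already measured on Earth.
Leg 4: 49.0 years is already measured on Earth.
Total: 17.60 + 81.18 + 61.40 + 49.00 years.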